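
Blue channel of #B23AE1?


Color: #B23AE1
R = B2 = 178
G = 3A = 58
B = E1 = 225
Blue = 225


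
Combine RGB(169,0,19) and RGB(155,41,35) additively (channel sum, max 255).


Additive: each channel = min(255, C₁+C₂)
R: 169+155 = 324 → 255
G: 0+41 = 41 → 41
B: 19+35 = 54 → 54
= RGB(255, 41, 54)


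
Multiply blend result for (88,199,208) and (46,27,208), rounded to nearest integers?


Multiply: C = A×B/255, rounded to nearest integer
R: 88×46/255 = 4048/255 ≈ 15.875 → 16
G: 199×27/255 = 5373/255 ≈ 21.071 → 21
B: 208×208/255 = 43264/255 ≈ 169.663 → 170
= RGB(16, 21, 170)


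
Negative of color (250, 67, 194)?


Invert: (255-R, 255-G, 255-B)
R: 255-250 = 5
G: 255-67 = 188
B: 255-194 = 61
= RGB(5, 188, 61)


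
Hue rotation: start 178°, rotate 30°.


New hue = (H + rotation) mod 360
New hue = (178 + 30) mod 360
= 208 mod 360
= 208°


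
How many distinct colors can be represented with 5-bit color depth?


Colors = 2^bits = 2^5
= 32 colors


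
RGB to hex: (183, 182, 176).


R = 183 → B7 (hex)
G = 182 → B6 (hex)
B = 176 → B0 (hex)
Hex = #B7B6B0


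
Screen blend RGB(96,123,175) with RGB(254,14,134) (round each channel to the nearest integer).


Screen: C = 255 - (255-A)×(255-B)/255, rounded to nearest integer
R: 255 - (255-96)×(255-254)/255 = 255 - 159/255 ≈ 255 - 0.624 = 254.376 → 254
G: 255 - (255-123)×(255-14)/255 = 255 - 31812/255 ≈ 255 - 124.753 = 130.247 → 130
B: 255 - (255-175)×(255-134)/255 = 255 - 9680/255 ≈ 255 - 37.961 = 217.039 → 217
= RGB(254, 130, 217)


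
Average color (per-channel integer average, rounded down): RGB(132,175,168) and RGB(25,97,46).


Midpoint: each channel = ⌊(C₁+C₂)/2⌋
R: ⌊(132+25)/2⌋ = 78
G: ⌊(175+97)/2⌋ = 136
B: ⌊(168+46)/2⌋ = 107
= RGB(78, 136, 107)


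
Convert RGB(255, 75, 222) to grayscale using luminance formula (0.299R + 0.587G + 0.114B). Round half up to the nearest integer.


Gray = 0.299×R + 0.587×G + 0.114×B
Gray = 0.299×255 + 0.587×75 + 0.114×222
Gray = 76.245 + 44.025 + 25.308
Gray = 145.578 → round half up → 146
Gray = 146


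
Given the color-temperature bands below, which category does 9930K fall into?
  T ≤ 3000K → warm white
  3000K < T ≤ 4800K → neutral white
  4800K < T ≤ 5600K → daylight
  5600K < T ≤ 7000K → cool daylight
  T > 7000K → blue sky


Temperature: 9930K
9930K > 7000K → blue sky
Classification: blue sky


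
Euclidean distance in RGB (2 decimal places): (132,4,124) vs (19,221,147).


d = √[(R₁-R₂)² + (G₁-G₂)² + (B₁-B₂)²]
d = √[(132-19)² + (4-221)² + (124-147)²]
d = √[12769 + 47089 + 529]
d = √60387
d ≈ 245.74


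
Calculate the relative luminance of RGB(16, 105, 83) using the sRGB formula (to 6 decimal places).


Linearize each channel (sRGB transfer function): c = v/255; c_lin = c/12.92 if c ≤ 0.04045, else ((c+0.055)/1.055)^2.4
  R: 16/255 ≈ 0.062745 > 0.04045 → ((0.062745+0.055)/1.055)^2.4 ≈ 0.005182
  G: 105/255 ≈ 0.411765 > 0.04045 → ((0.411765+0.055)/1.055)^2.4 ≈ 0.141263
  B: 83/255 ≈ 0.325490 > 0.04045 → ((0.325490+0.055)/1.055)^2.4 ≈ 0.086500
R_lin = 0.005182, G_lin = 0.141263, B_lin = 0.086500
L = 0.2126×R + 0.7152×G + 0.0722×B
L = 0.2126×0.005182 + 0.7152×0.141263 + 0.0722×0.086500
L ≈ 0.108378


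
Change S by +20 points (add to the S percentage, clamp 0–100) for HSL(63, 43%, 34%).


Original S = 43%
Adjustment = +20 percentage points
New S = 43 + (20) = 63
Clamp to [0, 100] → 63
= HSL(63°, 63%, 34%)


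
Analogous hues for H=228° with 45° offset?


Base hue: 228°
Left analog: (228 - 45) mod 360 = 183°
Right analog: (228 + 45) mod 360 = 273°
Analogous hues = 183° and 273°


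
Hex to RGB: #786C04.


78 → 120 (R)
6C → 108 (G)
04 → 4 (B)
= RGB(120, 108, 4)


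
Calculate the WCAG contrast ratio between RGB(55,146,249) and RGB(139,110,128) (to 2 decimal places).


Linearize each sRGB channel c=v/255: c/12.92 if c ≤ 0.04045 else ((c+0.055)/1.055)^2.4
L = 0.2126×R_lin + 0.7152×G_lin + 0.0722×B_lin
Color 1 (55,146,249):
  R=55: 55/255≈0.2157 > 0.04045 → ((0.2157+0.055)/1.055)^2.4 ≈ 0.03820
  G=146: 146/255≈0.5725 > 0.04045 → ((0.5725+0.055)/1.055)^2.4 ≈ 0.28744
  B=249: 249/255≈0.9765 > 0.04045 → ((0.9765+0.055)/1.055)^2.4 ≈ 0.94731
  L1 = 0.2126×0.03820 + 0.7152×0.28744 + 0.0722×0.94731 ≈ 0.28210
Color 2 (139,110,128):
  R=139: 139/255≈0.5451 > 0.04045 → ((0.5451+0.055)/1.055)^2.4 ≈ 0.25818
  G=110: 110/255≈0.4314 > 0.04045 → ((0.4314+0.055)/1.055)^2.4 ≈ 0.15593
  B=128: 128/255≈0.5020 > 0.04045 → ((0.5020+0.055)/1.055)^2.4 ≈ 0.21586
  L2 = 0.2126×0.25818 + 0.7152×0.15593 + 0.0722×0.21586 ≈ 0.18199
Lighter = 0.28210, Darker = 0.18199
Ratio = (L_lighter + 0.05) / (L_darker + 0.05)
Ratio = (0.28210 + 0.05) / (0.18199 + 0.05) = 0.33210 / 0.23199 ≈ 1.4315
Ratio ≈ 1.43:1


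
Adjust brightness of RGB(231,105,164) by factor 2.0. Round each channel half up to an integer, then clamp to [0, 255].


Multiply each channel by 2.0, round half up, clamp to [0, 255]
R: 231×2.0 = 462 → clamp → 255
G: 105×2.0 = 210
B: 164×2.0 = 328 → clamp → 255
= RGB(255, 210, 255)


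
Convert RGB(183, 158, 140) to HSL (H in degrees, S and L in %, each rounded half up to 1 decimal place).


Normalize: R'=183/255≈0.7176, G'=158/255≈0.6196, B'=140/255≈0.5490
Max=183/255, Min=140/255, Δ=Max-Min=43/255
L = (Max+Min)/2 = (183+140)/510 = 323/510 = 0.63333… → L = 63.3%
L > 0.5 → S = Δ/(2-Max-Min) = 43/(510-183-140) = 43/187 = 0.22994… → S = 23.0%
(the 1/255 factors cancel in S and H, so raw channel differences can be used)
Max is R' → H = 60 × (((G-B)/Δ) mod 6) = 60 × (((158-140)/43) mod 6)
  18/43 = 0.4186…
  H = 60 × 0.4186… = 25.116…° → H = 25.1°
= HSL(25.1°, 23.0%, 63.3%)


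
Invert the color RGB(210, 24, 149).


Invert: (255-R, 255-G, 255-B)
R: 255-210 = 45
G: 255-24 = 231
B: 255-149 = 106
= RGB(45, 231, 106)


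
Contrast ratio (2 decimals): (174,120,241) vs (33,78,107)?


Linearize each sRGB channel c=v/255: c/12.92 if c ≤ 0.04045 else ((c+0.055)/1.055)^2.4
L = 0.2126×R_lin + 0.7152×G_lin + 0.0722×B_lin
Color 1 (174,120,241):
  R=174: 174/255≈0.6824 > 0.04045 → ((0.6824+0.055)/1.055)^2.4 ≈ 0.42327
  G=120: 120/255≈0.4706 > 0.04045 → ((0.4706+0.055)/1.055)^2.4 ≈ 0.18782
  B=241: 241/255≈0.9451 > 0.04045 → ((0.9451+0.055)/1.055)^2.4 ≈ 0.87962
  L1 = 0.2126×0.42327 + 0.7152×0.18782 + 0.0722×0.87962 ≈ 0.28782
Color 2 (33,78,107):
  R=33: 33/255≈0.1294 > 0.04045 → ((0.1294+0.055)/1.055)^2.4 ≈ 0.01521
  G=78: 78/255≈0.3059 > 0.04045 → ((0.3059+0.055)/1.055)^2.4 ≈ 0.07619
  B=107: 107/255≈0.4196 > 0.04045 → ((0.4196+0.055)/1.055)^2.4 ≈ 0.14703
  L2 = 0.2126×0.01521 + 0.7152×0.07619 + 0.0722×0.14703 ≈ 0.06834
Lighter = 0.28782, Darker = 0.06834
Ratio = (L_lighter + 0.05) / (L_darker + 0.05)
Ratio = (0.28782 + 0.05) / (0.06834 + 0.05) = 0.33782 / 0.11834 ≈ 2.8548
Ratio ≈ 2.85:1


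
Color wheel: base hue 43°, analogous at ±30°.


Base hue: 43°
Left analog: (43 - 30) mod 360 = 13°
Right analog: (43 + 30) mod 360 = 73°
Analogous hues = 13° and 73°


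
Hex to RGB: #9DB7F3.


9D → 157 (R)
B7 → 183 (G)
F3 → 243 (B)
= RGB(157, 183, 243)


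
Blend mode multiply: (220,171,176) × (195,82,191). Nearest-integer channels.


Multiply: C = A×B/255, rounded to nearest integer
R: 220×195/255 = 42900/255 ≈ 168.235 → 168
G: 171×82/255 = 14022/255 ≈ 54.988 → 55
B: 176×191/255 = 33616/255 ≈ 131.827 → 132
= RGB(168, 55, 132)


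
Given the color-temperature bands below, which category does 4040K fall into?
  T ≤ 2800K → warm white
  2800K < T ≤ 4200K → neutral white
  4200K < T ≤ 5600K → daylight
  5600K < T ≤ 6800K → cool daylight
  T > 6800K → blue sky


Temperature: 4040K
2800K < 4040K ≤ 4200K → neutral white
Classification: neutral white


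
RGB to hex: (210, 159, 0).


R = 210 → D2 (hex)
G = 159 → 9F (hex)
B = 0 → 00 (hex)
Hex = #D29F00


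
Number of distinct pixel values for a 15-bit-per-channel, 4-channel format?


Total bits = 15 bits/channel × 4 channels = 60 bits
Distinct pixel values = 2^60
= 1,152,921,504,606,846,976 pixel values


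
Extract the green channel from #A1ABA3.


Color: #A1ABA3
R = A1 = 161
G = AB = 171
B = A3 = 163
Green = 171


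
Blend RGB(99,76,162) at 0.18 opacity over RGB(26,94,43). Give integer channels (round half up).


C = α×F + (1-α)×B, with 1-α = 0.82
R: 0.18×99 + 0.82×26 = 17.82 + 21.32 = 39.14 → 39
G: 0.18×76 + 0.82×94 = 13.68 + 77.08 = 90.76 → 91
B: 0.18×162 + 0.82×43 = 29.16 + 35.26 = 64.42 → 64
= RGB(39, 91, 64)


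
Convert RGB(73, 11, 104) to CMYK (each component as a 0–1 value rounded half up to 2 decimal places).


R'=73/255≈0.2863, G'=11/255≈0.0431, B'=104/255≈0.4078
K = 1 - max(R',G',B') = 1 - 104/255 = 151/255 = 0.59215… → 0.59
(1-R'-K)/(1-K) simplifies to (max-R)/max with max = 104:
C = (104-73)/104 = 31/104 = 0.29807… → 0.30
M = (104-11)/104 = 93/104 = 0.89423… → 0.89
Y = (104-104)/104 = 0/104 = 0 → 0.00
= CMYK(0.30, 0.89, 0.00, 0.59)


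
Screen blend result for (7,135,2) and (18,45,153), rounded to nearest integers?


Screen: C = 255 - (255-A)×(255-B)/255, rounded to nearest integer
R: 255 - (255-7)×(255-18)/255 = 255 - 58776/255 ≈ 255 - 230.494 = 24.506 → 25
G: 255 - (255-135)×(255-45)/255 = 255 - 25200/255 ≈ 255 - 98.824 = 156.176 → 156
B: 255 - (255-2)×(255-153)/255 = 255 - 25806/255 ≈ 255 - 101.200 = 153.800 → 154
= RGB(25, 156, 154)


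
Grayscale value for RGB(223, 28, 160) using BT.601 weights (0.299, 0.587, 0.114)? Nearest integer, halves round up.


Gray = 0.299×R + 0.587×G + 0.114×B
Gray = 0.299×223 + 0.587×28 + 0.114×160
Gray = 66.677 + 16.436 + 18.240
Gray = 101.353 → round half up → 101
Gray = 101


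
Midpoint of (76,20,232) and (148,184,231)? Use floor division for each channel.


Midpoint: each channel = ⌊(C₁+C₂)/2⌋
R: ⌊(76+148)/2⌋ = 112
G: ⌊(20+184)/2⌋ = 102
B: ⌊(232+231)/2⌋ = 231
= RGB(112, 102, 231)


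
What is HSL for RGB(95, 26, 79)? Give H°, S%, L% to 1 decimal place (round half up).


Normalize: R'=95/255≈0.3725, G'=26/255≈0.1020, B'=79/255≈0.3098
Max=95/255, Min=26/255, Δ=Max-Min=69/255
L = (Max+Min)/2 = (95+26)/510 = 121/510 = 0.23725… → L = 23.7%
L ≤ 0.5 → S = Δ/(Max+Min) = 69/(95+26) = 69/121 = 0.57024… → S = 57.0%
(the 1/255 factors cancel in S and H, so raw channel differences can be used)
Max is R' → H = 60 × (((G-B)/Δ) mod 6) = 60 × (((26-79)/69) mod 6)
  (-53)/69 = -0.7681…; negative, so add 6 → 5.2318…
  H = 60 × 5.2318… = 313.913…° → H = 313.9°
= HSL(313.9°, 57.0%, 23.7%)


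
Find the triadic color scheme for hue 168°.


Triadic: equally spaced at 120° intervals
H1 = 168°
H2 = (168 + 120) mod 360 = 288°
H3 = (168 + 240) mod 360 = 48°
Triadic = 168°, 288°, 48°


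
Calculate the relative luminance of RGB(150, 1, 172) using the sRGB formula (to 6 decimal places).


Linearize each channel (sRGB transfer function): c = v/255; c_lin = c/12.92 if c ≤ 0.04045, else ((c+0.055)/1.055)^2.4
  R: 150/255 ≈ 0.588235 > 0.04045 → ((0.588235+0.055)/1.055)^2.4 ≈ 0.304987
  G: 1/255 ≈ 0.003922 ≤ 0.04045 → 0.003922/12.92 ≈ 0.000304
  B: 172/255 ≈ 0.674510 > 0.04045 → ((0.674510+0.055)/1.055)^2.4 ≈ 0.412543
R_lin = 0.304987, G_lin = 0.000304, B_lin = 0.412543
L = 0.2126×R + 0.7152×G + 0.0722×B
L = 0.2126×0.304987 + 0.7152×0.000304 + 0.0722×0.412543
L ≈ 0.094843


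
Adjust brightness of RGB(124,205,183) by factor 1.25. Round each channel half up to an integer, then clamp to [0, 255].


Multiply each channel by 1.25, round half up, clamp to [0, 255]
R: 124×1.25 = 155
G: 205×1.25 = 256.25 → round → 256 → clamp → 255
B: 183×1.25 = 228.75 → round → 229
= RGB(155, 255, 229)


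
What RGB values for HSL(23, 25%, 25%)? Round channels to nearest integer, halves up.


H=23°, S=0.25, L=0.25
C = (1-|2L-1|)×S = (1-|-0.50|)×0.25 = 0.125
H' = H/60 = 23/60 ≈ 0.3833; X = C×(1-|H' mod 2 - 1|) ≈ 0.0479
m = L - C/2 = 0.25 - 0.0625 = 0.1875
Sector ⌊H'⌋ = 0 → (R',G',B') = (0.125, ≈0.0479, 0.0)
RGB = ((R'+m)×255, (G'+m)×255, (B'+m)×255) = (79.6875, 60.03125, 47.8125)
Round half up → RGB(80, 60, 48)


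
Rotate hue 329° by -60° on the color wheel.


New hue = (H + rotation) mod 360
New hue = (329 -60) mod 360
= 269 mod 360
= 269°


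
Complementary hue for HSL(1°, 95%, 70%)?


Complement = opposite side of color wheel = hue + 180°
H' = (1 + 180) mod 360 = 181°
S and L unchanged.
= HSL(181°, 95%, 70%)


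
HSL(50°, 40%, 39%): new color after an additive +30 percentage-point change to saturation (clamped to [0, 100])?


Original S = 40%
Adjustment = +30 percentage points
New S = 40 + (30) = 70
Clamp to [0, 100] → 70
= HSL(50°, 70%, 39%)


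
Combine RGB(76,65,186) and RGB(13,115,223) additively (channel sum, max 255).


Additive: each channel = min(255, C₁+C₂)
R: 76+13 = 89 → 89
G: 65+115 = 180 → 180
B: 186+223 = 409 → 255
= RGB(89, 180, 255)


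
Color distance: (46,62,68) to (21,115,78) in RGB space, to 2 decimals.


d = √[(R₁-R₂)² + (G₁-G₂)² + (B₁-B₂)²]
d = √[(46-21)² + (62-115)² + (68-78)²]
d = √[625 + 2809 + 100]
d = √3534
d ≈ 59.45


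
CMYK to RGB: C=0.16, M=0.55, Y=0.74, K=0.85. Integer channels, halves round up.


R = 255 × (1-C) × (1-K) = 255 × 0.84 × 0.15 = 32.13 → 32
G = 255 × (1-M) × (1-K) = 255 × 0.45 × 0.15 = 17.2125 → 17
B = 255 × (1-Y) × (1-K) = 255 × 0.26 × 0.15 = 9.945 → 10
= RGB(32, 17, 10)


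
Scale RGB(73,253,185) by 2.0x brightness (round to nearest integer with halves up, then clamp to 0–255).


Multiply each channel by 2.0, round half up, clamp to [0, 255]
R: 73×2.0 = 146
G: 253×2.0 = 506 → clamp → 255
B: 185×2.0 = 370 → clamp → 255
= RGB(146, 255, 255)


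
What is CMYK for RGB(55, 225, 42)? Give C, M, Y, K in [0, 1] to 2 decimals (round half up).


R'=55/255≈0.2157, G'=225/255≈0.8824, B'=42/255≈0.1647
K = 1 - max(R',G',B') = 1 - 225/255 = 30/255 = 0.11764… → 0.12
(1-R'-K)/(1-K) simplifies to (max-R)/max with max = 225:
C = (225-55)/225 = 170/225 = 0.75555… → 0.76
M = (225-225)/225 = 0/225 = 0 → 0.00
Y = (225-42)/225 = 183/225 = 0.81333… → 0.81
= CMYK(0.76, 0.00, 0.81, 0.12)


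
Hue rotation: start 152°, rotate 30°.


New hue = (H + rotation) mod 360
New hue = (152 + 30) mod 360
= 182 mod 360
= 182°


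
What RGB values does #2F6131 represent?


2F → 47 (R)
61 → 97 (G)
31 → 49 (B)
= RGB(47, 97, 49)


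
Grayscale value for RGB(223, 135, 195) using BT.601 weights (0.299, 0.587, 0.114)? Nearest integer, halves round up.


Gray = 0.299×R + 0.587×G + 0.114×B
Gray = 0.299×223 + 0.587×135 + 0.114×195
Gray = 66.677 + 79.245 + 22.230
Gray = 168.152 → round half up → 168
Gray = 168


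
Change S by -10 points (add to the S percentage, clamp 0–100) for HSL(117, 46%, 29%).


Original S = 46%
Adjustment = -10 percentage points
New S = 46 + (-10) = 36
Clamp to [0, 100] → 36
= HSL(117°, 36%, 29%)


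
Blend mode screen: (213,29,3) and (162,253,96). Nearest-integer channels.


Screen: C = 255 - (255-A)×(255-B)/255, rounded to nearest integer
R: 255 - (255-213)×(255-162)/255 = 255 - 3906/255 ≈ 255 - 15.318 = 239.682 → 240
G: 255 - (255-29)×(255-253)/255 = 255 - 452/255 ≈ 255 - 1.773 = 253.227 → 253
B: 255 - (255-3)×(255-96)/255 = 255 - 40068/255 ≈ 255 - 157.129 = 97.871 → 98
= RGB(240, 253, 98)


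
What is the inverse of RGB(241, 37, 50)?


Invert: (255-R, 255-G, 255-B)
R: 255-241 = 14
G: 255-37 = 218
B: 255-50 = 205
= RGB(14, 218, 205)


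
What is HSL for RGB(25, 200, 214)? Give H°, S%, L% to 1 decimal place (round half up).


Normalize: R'=25/255≈0.0980, G'=200/255≈0.7843, B'=214/255≈0.8392
Max=214/255, Min=25/255, Δ=Max-Min=189/255
L = (Max+Min)/2 = (214+25)/510 = 239/510 = 0.46862… → L = 46.9%
L ≤ 0.5 → S = Δ/(Max+Min) = 189/(214+25) = 189/239 = 0.79079… → S = 79.1%
(the 1/255 factors cancel in S and H, so raw channel differences can be used)
Max is B' → H = 60 × ((R-G)/Δ + 4) = 60 × ((25-200)/189 + 4)
  -175/189 + 4 = -0.9259… + 4 = 3.0740…
  H = 60 × 3.0740… = 184.444…° → H = 184.4°
= HSL(184.4°, 79.1%, 46.9%)


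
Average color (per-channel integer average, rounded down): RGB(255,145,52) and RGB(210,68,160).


Midpoint: each channel = ⌊(C₁+C₂)/2⌋
R: ⌊(255+210)/2⌋ = 232
G: ⌊(145+68)/2⌋ = 106
B: ⌊(52+160)/2⌋ = 106
= RGB(232, 106, 106)


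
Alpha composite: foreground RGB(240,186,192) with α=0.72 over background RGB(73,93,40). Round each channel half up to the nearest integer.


C = α×F + (1-α)×B, with 1-α = 0.28
R: 0.72×240 + 0.28×73 = 172.80 + 20.44 = 193.24 → 193
G: 0.72×186 + 0.28×93 = 133.92 + 26.04 = 159.96 → 160
B: 0.72×192 + 0.28×40 = 138.24 + 11.20 = 149.44 → 149
= RGB(193, 160, 149)


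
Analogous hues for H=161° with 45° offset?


Base hue: 161°
Left analog: (161 - 45) mod 360 = 116°
Right analog: (161 + 45) mod 360 = 206°
Analogous hues = 116° and 206°


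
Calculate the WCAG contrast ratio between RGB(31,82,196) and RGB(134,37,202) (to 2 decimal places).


Linearize each sRGB channel c=v/255: c/12.92 if c ≤ 0.04045 else ((c+0.055)/1.055)^2.4
L = 0.2126×R_lin + 0.7152×G_lin + 0.0722×B_lin
Color 1 (31,82,196):
  R=31: 31/255≈0.1216 > 0.04045 → ((0.1216+0.055)/1.055)^2.4 ≈ 0.01370
  G=82: 82/255≈0.3216 > 0.04045 → ((0.3216+0.055)/1.055)^2.4 ≈ 0.08438
  B=196: 196/255≈0.7686 > 0.04045 → ((0.7686+0.055)/1.055)^2.4 ≈ 0.55201
  L1 = 0.2126×0.01370 + 0.7152×0.08438 + 0.0722×0.55201 ≈ 0.10311
Color 2 (134,37,202):
  R=134: 134/255≈0.5255 > 0.04045 → ((0.5255+0.055)/1.055)^2.4 ≈ 0.23840
  G=37: 37/255≈0.1451 > 0.04045 → ((0.1451+0.055)/1.055)^2.4 ≈ 0.01850
  B=202: 202/255≈0.7922 > 0.04045 → ((0.7922+0.055)/1.055)^2.4 ≈ 0.59062
  L2 = 0.2126×0.23840 + 0.7152×0.01850 + 0.0722×0.59062 ≈ 0.10656
Lighter = 0.10656, Darker = 0.10311
Ratio = (L_lighter + 0.05) / (L_darker + 0.05)
Ratio = (0.10656 + 0.05) / (0.10311 + 0.05) = 0.15656 / 0.15311 ≈ 1.0225
Ratio ≈ 1.02:1


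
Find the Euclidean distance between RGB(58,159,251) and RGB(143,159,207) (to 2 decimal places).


d = √[(R₁-R₂)² + (G₁-G₂)² + (B₁-B₂)²]
d = √[(58-143)² + (159-159)² + (251-207)²]
d = √[7225 + 0 + 1936]
d = √9161
d ≈ 95.71


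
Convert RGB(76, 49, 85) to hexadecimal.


R = 76 → 4C (hex)
G = 49 → 31 (hex)
B = 85 → 55 (hex)
Hex = #4C3155


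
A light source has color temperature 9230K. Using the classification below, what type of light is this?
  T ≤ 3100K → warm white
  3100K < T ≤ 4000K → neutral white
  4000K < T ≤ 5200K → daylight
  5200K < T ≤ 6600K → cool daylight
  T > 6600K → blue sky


Temperature: 9230K
9230K > 6600K → blue sky
Classification: blue sky


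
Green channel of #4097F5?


Color: #4097F5
R = 40 = 64
G = 97 = 151
B = F5 = 245
Green = 151


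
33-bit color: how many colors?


Colors = 2^bits = 2^33
= 8,589,934,592 colors


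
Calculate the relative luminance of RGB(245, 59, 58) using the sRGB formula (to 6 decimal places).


Linearize each channel (sRGB transfer function): c = v/255; c_lin = c/12.92 if c ≤ 0.04045, else ((c+0.055)/1.055)^2.4
  R: 245/255 ≈ 0.960784 > 0.04045 → ((0.960784+0.055)/1.055)^2.4 ≈ 0.913099
  G: 59/255 ≈ 0.231373 > 0.04045 → ((0.231373+0.055)/1.055)^2.4 ≈ 0.043735
  B: 58/255 ≈ 0.227451 > 0.04045 → ((0.227451+0.055)/1.055)^2.4 ≈ 0.042311
R_lin = 0.913099, G_lin = 0.043735, B_lin = 0.042311
L = 0.2126×R + 0.7152×G + 0.0722×B
L = 0.2126×0.913099 + 0.7152×0.043735 + 0.0722×0.042311
L ≈ 0.228459


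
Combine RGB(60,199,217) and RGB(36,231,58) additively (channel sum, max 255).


Additive: each channel = min(255, C₁+C₂)
R: 60+36 = 96 → 96
G: 199+231 = 430 → 255
B: 217+58 = 275 → 255
= RGB(96, 255, 255)


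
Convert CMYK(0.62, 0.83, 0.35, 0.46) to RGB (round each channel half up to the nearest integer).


R = 255 × (1-C) × (1-K) = 255 × 0.38 × 0.54 = 52.326 → 52
G = 255 × (1-M) × (1-K) = 255 × 0.17 × 0.54 = 23.409 → 23
B = 255 × (1-Y) × (1-K) = 255 × 0.65 × 0.54 = 89.505 → 90
= RGB(52, 23, 90)


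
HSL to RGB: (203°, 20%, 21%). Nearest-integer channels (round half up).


H=203°, S=0.20, L=0.21
C = (1-|2L-1|)×S = (1-|-0.58|)×0.20 = 0.084
H' = H/60 = 203/60 ≈ 3.3833; X = C×(1-|H' mod 2 - 1|) = 0.0518
m = L - C/2 = 0.21 - 0.042 = 0.168
Sector ⌊H'⌋ = 3 → (R',G',B') = (0.0, 0.0518, 0.084)
RGB = ((R'+m)×255, (G'+m)×255, (B'+m)×255) = (42.84, 56.049, 64.26)
Round half up → RGB(43, 56, 64)


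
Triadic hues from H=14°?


Triadic: equally spaced at 120° intervals
H1 = 14°
H2 = (14 + 120) mod 360 = 134°
H3 = (14 + 240) mod 360 = 254°
Triadic = 14°, 134°, 254°


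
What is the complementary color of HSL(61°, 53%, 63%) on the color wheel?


Complement = opposite side of color wheel = hue + 180°
H' = (61 + 180) mod 360 = 241°
S and L unchanged.
= HSL(241°, 53%, 63%)


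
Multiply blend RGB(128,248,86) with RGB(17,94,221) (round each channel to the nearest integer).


Multiply: C = A×B/255, rounded to nearest integer
R: 128×17/255 = 2176/255 ≈ 8.533 → 9
G: 248×94/255 = 23312/255 ≈ 91.420 → 91
B: 86×221/255 = 19006/255 ≈ 74.533 → 75
= RGB(9, 91, 75)


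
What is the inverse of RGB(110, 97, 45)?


Invert: (255-R, 255-G, 255-B)
R: 255-110 = 145
G: 255-97 = 158
B: 255-45 = 210
= RGB(145, 158, 210)


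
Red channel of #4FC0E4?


Color: #4FC0E4
R = 4F = 79
G = C0 = 192
B = E4 = 228
Red = 79


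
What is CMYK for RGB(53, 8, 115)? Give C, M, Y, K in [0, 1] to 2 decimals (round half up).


R'=53/255≈0.2078, G'=8/255≈0.0314, B'=115/255≈0.4510
K = 1 - max(R',G',B') = 1 - 115/255 = 140/255 = 0.54901… → 0.55
(1-R'-K)/(1-K) simplifies to (max-R)/max with max = 115:
C = (115-53)/115 = 62/115 = 0.53913… → 0.54
M = (115-8)/115 = 107/115 = 0.93043… → 0.93
Y = (115-115)/115 = 0/115 = 0 → 0.00
= CMYK(0.54, 0.93, 0.00, 0.55)


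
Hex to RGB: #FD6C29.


FD → 253 (R)
6C → 108 (G)
29 → 41 (B)
= RGB(253, 108, 41)


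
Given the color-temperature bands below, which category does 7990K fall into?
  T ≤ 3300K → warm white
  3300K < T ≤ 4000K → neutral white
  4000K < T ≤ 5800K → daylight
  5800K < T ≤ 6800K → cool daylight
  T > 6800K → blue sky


Temperature: 7990K
7990K > 6800K → blue sky
Classification: blue sky


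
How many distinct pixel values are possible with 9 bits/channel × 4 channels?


Total bits = 9 bits/channel × 4 channels = 36 bits
Distinct pixel values = 2^36
= 68,719,476,736 pixel values


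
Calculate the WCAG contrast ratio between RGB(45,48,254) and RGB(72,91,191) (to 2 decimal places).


Linearize each sRGB channel c=v/255: c/12.92 if c ≤ 0.04045 else ((c+0.055)/1.055)^2.4
L = 0.2126×R_lin + 0.7152×G_lin + 0.0722×B_lin
Color 1 (45,48,254):
  R=45: 45/255≈0.1765 > 0.04045 → ((0.1765+0.055)/1.055)^2.4 ≈ 0.02624
  G=48: 48/255≈0.1882 > 0.04045 → ((0.1882+0.055)/1.055)^2.4 ≈ 0.02956
  B=254: 254/255≈0.9961 > 0.04045 → ((0.9961+0.055)/1.055)^2.4 ≈ 0.99110
  L1 = 0.2126×0.02624 + 0.7152×0.02956 + 0.0722×0.99110 ≈ 0.09828
Color 2 (72,91,191):
  R=72: 72/255≈0.2824 > 0.04045 → ((0.2824+0.055)/1.055)^2.4 ≈ 0.06480
  G=91: 91/255≈0.3569 > 0.04045 → ((0.3569+0.055)/1.055)^2.4 ≈ 0.10462
  B=191: 191/255≈0.7490 > 0.04045 → ((0.7490+0.055)/1.055)^2.4 ≈ 0.52100
  L2 = 0.2126×0.06480 + 0.7152×0.10462 + 0.0722×0.52100 ≈ 0.12621
Lighter = 0.12621, Darker = 0.09828
Ratio = (L_lighter + 0.05) / (L_darker + 0.05)
Ratio = (0.12621 + 0.05) / (0.09828 + 0.05) = 0.17621 / 0.14828 ≈ 1.1884
Ratio ≈ 1.19:1


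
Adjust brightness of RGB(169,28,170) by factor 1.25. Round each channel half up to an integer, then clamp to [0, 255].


Multiply each channel by 1.25, round half up, clamp to [0, 255]
R: 169×1.25 = 211.25 → round → 211
G: 28×1.25 = 35
B: 170×1.25 = 212.5 → round → 213
= RGB(211, 35, 213)


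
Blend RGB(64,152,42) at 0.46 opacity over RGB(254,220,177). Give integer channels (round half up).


C = α×F + (1-α)×B, with 1-α = 0.54
R: 0.46×64 + 0.54×254 = 29.44 + 137.16 = 166.60 → 167
G: 0.46×152 + 0.54×220 = 69.92 + 118.80 = 188.72 → 189
B: 0.46×42 + 0.54×177 = 19.32 + 95.58 = 114.90 → 115
= RGB(167, 189, 115)


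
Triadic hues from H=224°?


Triadic: equally spaced at 120° intervals
H1 = 224°
H2 = (224 + 120) mod 360 = 344°
H3 = (224 + 240) mod 360 = 104°
Triadic = 224°, 344°, 104°


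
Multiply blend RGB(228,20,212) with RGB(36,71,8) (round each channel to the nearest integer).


Multiply: C = A×B/255, rounded to nearest integer
R: 228×36/255 = 8208/255 ≈ 32.188 → 32
G: 20×71/255 = 1420/255 ≈ 5.569 → 6
B: 212×8/255 = 1696/255 ≈ 6.651 → 7
= RGB(32, 6, 7)


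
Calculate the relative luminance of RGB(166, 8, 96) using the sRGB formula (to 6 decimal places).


Linearize each channel (sRGB transfer function): c = v/255; c_lin = c/12.92 if c ≤ 0.04045, else ((c+0.055)/1.055)^2.4
  R: 166/255 ≈ 0.650980 > 0.04045 → ((0.650980+0.055)/1.055)^2.4 ≈ 0.381326
  G: 8/255 ≈ 0.031373 ≤ 0.04045 → 0.031373/12.92 ≈ 0.002428
  B: 96/255 ≈ 0.376471 > 0.04045 → ((0.376471+0.055)/1.055)^2.4 ≈ 0.116971
R_lin = 0.381326, G_lin = 0.002428, B_lin = 0.116971
L = 0.2126×R + 0.7152×G + 0.0722×B
L = 0.2126×0.381326 + 0.7152×0.002428 + 0.0722×0.116971
L ≈ 0.091252


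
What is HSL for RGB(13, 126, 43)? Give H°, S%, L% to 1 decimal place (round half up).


Normalize: R'=13/255≈0.0510, G'=126/255≈0.4941, B'=43/255≈0.1686
Max=126/255, Min=13/255, Δ=Max-Min=113/255
L = (Max+Min)/2 = (126+13)/510 = 139/510 = 0.27254… → L = 27.3%
L ≤ 0.5 → S = Δ/(Max+Min) = 113/(126+13) = 113/139 = 0.81294… → S = 81.3%
(the 1/255 factors cancel in S and H, so raw channel differences can be used)
Max is G' → H = 60 × ((B-R)/Δ + 2) = 60 × ((43-13)/113 + 2)
  30/113 + 2 = 0.2654… + 2 = 2.2654…
  H = 60 × 2.2654… = 135.929…° → H = 135.9°
= HSL(135.9°, 81.3%, 27.3%)


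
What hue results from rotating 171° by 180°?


New hue = (H + rotation) mod 360
New hue = (171 + 180) mod 360
= 351 mod 360
= 351°


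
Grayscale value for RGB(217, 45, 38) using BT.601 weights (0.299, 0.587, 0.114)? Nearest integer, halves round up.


Gray = 0.299×R + 0.587×G + 0.114×B
Gray = 0.299×217 + 0.587×45 + 0.114×38
Gray = 64.883 + 26.415 + 4.332
Gray = 95.630 → round half up → 96
Gray = 96


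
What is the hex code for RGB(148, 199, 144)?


R = 148 → 94 (hex)
G = 199 → C7 (hex)
B = 144 → 90 (hex)
Hex = #94C790


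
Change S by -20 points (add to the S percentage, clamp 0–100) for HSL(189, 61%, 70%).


Original S = 61%
Adjustment = -20 percentage points
New S = 61 + (-20) = 41
Clamp to [0, 100] → 41
= HSL(189°, 41%, 70%)


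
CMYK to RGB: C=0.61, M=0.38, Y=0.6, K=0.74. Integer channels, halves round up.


R = 255 × (1-C) × (1-K) = 255 × 0.39 × 0.26 = 25.857 → 26
G = 255 × (1-M) × (1-K) = 255 × 0.62 × 0.26 = 41.106 → 41
B = 255 × (1-Y) × (1-K) = 255 × 0.40 × 0.26 = 26.52 → 27
= RGB(26, 41, 27)


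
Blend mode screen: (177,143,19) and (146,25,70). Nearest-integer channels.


Screen: C = 255 - (255-A)×(255-B)/255, rounded to nearest integer
R: 255 - (255-177)×(255-146)/255 = 255 - 8502/255 ≈ 255 - 33.341 = 221.659 → 222
G: 255 - (255-143)×(255-25)/255 = 255 - 25760/255 ≈ 255 - 101.020 = 153.980 → 154
B: 255 - (255-19)×(255-70)/255 = 255 - 43660/255 ≈ 255 - 171.216 = 83.784 → 84
= RGB(222, 154, 84)


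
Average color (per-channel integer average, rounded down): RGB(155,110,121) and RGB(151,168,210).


Midpoint: each channel = ⌊(C₁+C₂)/2⌋
R: ⌊(155+151)/2⌋ = 153
G: ⌊(110+168)/2⌋ = 139
B: ⌊(121+210)/2⌋ = 165
= RGB(153, 139, 165)


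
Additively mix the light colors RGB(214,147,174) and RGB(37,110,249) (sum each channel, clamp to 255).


Additive: each channel = min(255, C₁+C₂)
R: 214+37 = 251 → 251
G: 147+110 = 257 → 255
B: 174+249 = 423 → 255
= RGB(251, 255, 255)


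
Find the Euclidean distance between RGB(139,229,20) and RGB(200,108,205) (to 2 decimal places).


d = √[(R₁-R₂)² + (G₁-G₂)² + (B₁-B₂)²]
d = √[(139-200)² + (229-108)² + (20-205)²]
d = √[3721 + 14641 + 34225]
d = √52587
d ≈ 229.32


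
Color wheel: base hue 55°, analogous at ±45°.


Base hue: 55°
Left analog: (55 - 45) mod 360 = 10°
Right analog: (55 + 45) mod 360 = 100°
Analogous hues = 10° and 100°


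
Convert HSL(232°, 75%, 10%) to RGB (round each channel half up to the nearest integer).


H=232°, S=0.75, L=0.10
C = (1-|2L-1|)×S = (1-|-0.80|)×0.75 = 0.15
H' = H/60 = 232/60 ≈ 3.8667; X = C×(1-|H' mod 2 - 1|) = 0.02
m = L - C/2 = 0.10 - 0.075 = 0.025
Sector ⌊H'⌋ = 3 → (R',G',B') = (0.0, 0.02, 0.15)
RGB = ((R'+m)×255, (G'+m)×255, (B'+m)×255) = (6.375, 11.475, 44.625)
Round half up → RGB(6, 11, 45)


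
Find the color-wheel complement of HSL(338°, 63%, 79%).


Complement = opposite side of color wheel = hue + 180°
H' = (338 + 180) mod 360 = 158°
S and L unchanged.
= HSL(158°, 63%, 79%)


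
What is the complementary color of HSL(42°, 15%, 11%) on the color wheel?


Complement = opposite side of color wheel = hue + 180°
H' = (42 + 180) mod 360 = 222°
S and L unchanged.
= HSL(222°, 15%, 11%)


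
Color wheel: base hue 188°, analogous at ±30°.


Base hue: 188°
Left analog: (188 - 30) mod 360 = 158°
Right analog: (188 + 30) mod 360 = 218°
Analogous hues = 158° and 218°


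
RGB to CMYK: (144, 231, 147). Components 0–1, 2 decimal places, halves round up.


R'=144/255≈0.5647, G'=231/255≈0.9059, B'=147/255≈0.5765
K = 1 - max(R',G',B') = 1 - 231/255 = 24/255 = 0.09411… → 0.09
(1-R'-K)/(1-K) simplifies to (max-R)/max with max = 231:
C = (231-144)/231 = 87/231 = 0.37662… → 0.38
M = (231-231)/231 = 0/231 = 0 → 0.00
Y = (231-147)/231 = 84/231 = 0.36363… → 0.36
= CMYK(0.38, 0.00, 0.36, 0.09)


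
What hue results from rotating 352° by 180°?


New hue = (H + rotation) mod 360
New hue = (352 + 180) mod 360
= 532 mod 360
= 172°


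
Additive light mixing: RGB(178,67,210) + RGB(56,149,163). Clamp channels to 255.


Additive: each channel = min(255, C₁+C₂)
R: 178+56 = 234 → 234
G: 67+149 = 216 → 216
B: 210+163 = 373 → 255
= RGB(234, 216, 255)


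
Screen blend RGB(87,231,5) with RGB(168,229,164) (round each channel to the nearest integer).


Screen: C = 255 - (255-A)×(255-B)/255, rounded to nearest integer
R: 255 - (255-87)×(255-168)/255 = 255 - 14616/255 ≈ 255 - 57.318 = 197.682 → 198
G: 255 - (255-231)×(255-229)/255 = 255 - 624/255 ≈ 255 - 2.447 = 252.553 → 253
B: 255 - (255-5)×(255-164)/255 = 255 - 22750/255 ≈ 255 - 89.216 = 165.784 → 166
= RGB(198, 253, 166)


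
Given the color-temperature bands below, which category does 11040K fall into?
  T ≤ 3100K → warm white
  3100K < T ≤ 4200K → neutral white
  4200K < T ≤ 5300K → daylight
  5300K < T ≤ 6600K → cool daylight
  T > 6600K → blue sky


Temperature: 11040K
11040K > 6600K → blue sky
Classification: blue sky


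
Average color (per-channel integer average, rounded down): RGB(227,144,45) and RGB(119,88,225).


Midpoint: each channel = ⌊(C₁+C₂)/2⌋
R: ⌊(227+119)/2⌋ = 173
G: ⌊(144+88)/2⌋ = 116
B: ⌊(45+225)/2⌋ = 135
= RGB(173, 116, 135)


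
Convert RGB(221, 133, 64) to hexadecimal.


R = 221 → DD (hex)
G = 133 → 85 (hex)
B = 64 → 40 (hex)
Hex = #DD8540


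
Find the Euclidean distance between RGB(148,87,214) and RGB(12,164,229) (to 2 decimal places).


d = √[(R₁-R₂)² + (G₁-G₂)² + (B₁-B₂)²]
d = √[(148-12)² + (87-164)² + (214-229)²]
d = √[18496 + 5929 + 225]
d = √24650
d ≈ 157.00


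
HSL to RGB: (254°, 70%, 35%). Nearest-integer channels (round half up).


H=254°, S=0.70, L=0.35
C = (1-|2L-1|)×S = (1-|-0.30|)×0.70 = 0.49
H' = H/60 = 254/60 ≈ 4.2333; X = C×(1-|H' mod 2 - 1|) ≈ 0.1143
m = L - C/2 = 0.35 - 0.245 = 0.105
Sector ⌊H'⌋ = 4 → (R',G',B') = (≈0.1143, 0.0, 0.49)
RGB = ((R'+m)×255, (G'+m)×255, (B'+m)×255) = (55.93, 26.775, 151.725)
Round half up → RGB(56, 27, 152)


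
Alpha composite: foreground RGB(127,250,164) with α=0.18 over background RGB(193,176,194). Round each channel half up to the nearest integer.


C = α×F + (1-α)×B, with 1-α = 0.82
R: 0.18×127 + 0.82×193 = 22.86 + 158.26 = 181.12 → 181
G: 0.18×250 + 0.82×176 = 45.00 + 144.32 = 189.32 → 189
B: 0.18×164 + 0.82×194 = 29.52 + 159.08 = 188.60 → 189
= RGB(181, 189, 189)


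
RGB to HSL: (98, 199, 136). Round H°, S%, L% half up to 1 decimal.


Normalize: R'=98/255≈0.3843, G'=199/255≈0.7804, B'=136/255≈0.5333
Max=199/255, Min=98/255, Δ=Max-Min=101/255
L = (Max+Min)/2 = (199+98)/510 = 297/510 = 0.58235… → L = 58.2%
L > 0.5 → S = Δ/(2-Max-Min) = 101/(510-199-98) = 101/213 = 0.47417… → S = 47.4%
(the 1/255 factors cancel in S and H, so raw channel differences can be used)
Max is G' → H = 60 × ((B-R)/Δ + 2) = 60 × ((136-98)/101 + 2)
  38/101 + 2 = 0.3762… + 2 = 2.3762…
  H = 60 × 2.3762… = 142.574…° → H = 142.6°
= HSL(142.6°, 47.4%, 58.2%)


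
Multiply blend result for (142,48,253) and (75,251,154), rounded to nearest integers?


Multiply: C = A×B/255, rounded to nearest integer
R: 142×75/255 = 10650/255 ≈ 41.765 → 42
G: 48×251/255 = 12048/255 ≈ 47.247 → 47
B: 253×154/255 = 38962/255 ≈ 152.792 → 153
= RGB(42, 47, 153)


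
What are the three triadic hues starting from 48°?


Triadic: equally spaced at 120° intervals
H1 = 48°
H2 = (48 + 120) mod 360 = 168°
H3 = (48 + 240) mod 360 = 288°
Triadic = 48°, 168°, 288°


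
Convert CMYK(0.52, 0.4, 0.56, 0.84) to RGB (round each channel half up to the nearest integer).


R = 255 × (1-C) × (1-K) = 255 × 0.48 × 0.16 = 19.584 → 20
G = 255 × (1-M) × (1-K) = 255 × 0.60 × 0.16 = 24.48 → 24
B = 255 × (1-Y) × (1-K) = 255 × 0.44 × 0.16 = 17.952 → 18
= RGB(20, 24, 18)


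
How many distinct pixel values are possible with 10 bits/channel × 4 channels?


Total bits = 10 bits/channel × 4 channels = 40 bits
Distinct pixel values = 2^40
= 1,099,511,627,776 pixel values


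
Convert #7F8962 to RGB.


7F → 127 (R)
89 → 137 (G)
62 → 98 (B)
= RGB(127, 137, 98)


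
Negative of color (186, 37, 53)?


Invert: (255-R, 255-G, 255-B)
R: 255-186 = 69
G: 255-37 = 218
B: 255-53 = 202
= RGB(69, 218, 202)


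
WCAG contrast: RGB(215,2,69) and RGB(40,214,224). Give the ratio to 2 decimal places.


Linearize each sRGB channel c=v/255: c/12.92 if c ≤ 0.04045 else ((c+0.055)/1.055)^2.4
L = 0.2126×R_lin + 0.7152×G_lin + 0.0722×B_lin
Color 1 (215,2,69):
  R=215: 215/255≈0.8431 > 0.04045 → ((0.8431+0.055)/1.055)^2.4 ≈ 0.67954
  G=2: 2/255≈0.0078 ≤ 0.04045 → 0.0078/12.92 ≈ 0.00061
  B=69: 69/255≈0.2706 > 0.04045 → ((0.2706+0.055)/1.055)^2.4 ≈ 0.05951
  L1 = 0.2126×0.67954 + 0.7152×0.00061 + 0.0722×0.05951 ≈ 0.14920
Color 2 (40,214,224):
  R=40: 40/255≈0.1569 > 0.04045 → ((0.1569+0.055)/1.055)^2.4 ≈ 0.02122
  G=214: 214/255≈0.8392 > 0.04045 → ((0.8392+0.055)/1.055)^2.4 ≈ 0.67244
  B=224: 224/255≈0.8784 > 0.04045 → ((0.8784+0.055)/1.055)^2.4 ≈ 0.74540
  L2 = 0.2126×0.02122 + 0.7152×0.67244 + 0.0722×0.74540 ≈ 0.53926
Lighter = 0.53926, Darker = 0.14920
Ratio = (L_lighter + 0.05) / (L_darker + 0.05)
Ratio = (0.53926 + 0.05) / (0.14920 + 0.05) = 0.58926 / 0.19920 ≈ 2.9581
Ratio ≈ 2.96:1


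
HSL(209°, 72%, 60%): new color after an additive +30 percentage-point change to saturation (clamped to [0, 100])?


Original S = 72%
Adjustment = +30 percentage points
New S = 72 + (30) = 102
Clamp to [0, 100] → 100
= HSL(209°, 100%, 60%)


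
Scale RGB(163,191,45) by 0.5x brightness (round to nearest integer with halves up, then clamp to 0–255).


Multiply each channel by 0.5, round half up, clamp to [0, 255]
R: 163×0.5 = 81.5 → round → 82
G: 191×0.5 = 95.5 → round → 96
B: 45×0.5 = 22.5 → round → 23
= RGB(82, 96, 23)


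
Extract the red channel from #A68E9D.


Color: #A68E9D
R = A6 = 166
G = 8E = 142
B = 9D = 157
Red = 166


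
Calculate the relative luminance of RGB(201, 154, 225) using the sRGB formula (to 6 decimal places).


Linearize each channel (sRGB transfer function): c = v/255; c_lin = c/12.92 if c ≤ 0.04045, else ((c+0.055)/1.055)^2.4
  R: 201/255 ≈ 0.788235 > 0.04045 → ((0.788235+0.055)/1.055)^2.4 ≈ 0.584078
  G: 154/255 ≈ 0.603922 > 0.04045 → ((0.603922+0.055)/1.055)^2.4 ≈ 0.323143
  B: 225/255 ≈ 0.882353 > 0.04045 → ((0.882353+0.055)/1.055)^2.4 ≈ 0.752942
R_lin = 0.584078, G_lin = 0.323143, B_lin = 0.752942
L = 0.2126×R + 0.7152×G + 0.0722×B
L = 0.2126×0.584078 + 0.7152×0.323143 + 0.0722×0.752942
L ≈ 0.409650


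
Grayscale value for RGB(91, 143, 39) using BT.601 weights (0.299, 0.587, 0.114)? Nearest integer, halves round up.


Gray = 0.299×R + 0.587×G + 0.114×B
Gray = 0.299×91 + 0.587×143 + 0.114×39
Gray = 27.209 + 83.941 + 4.446
Gray = 115.596 → round half up → 116
Gray = 116


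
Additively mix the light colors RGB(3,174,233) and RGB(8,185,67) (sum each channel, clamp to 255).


Additive: each channel = min(255, C₁+C₂)
R: 3+8 = 11 → 11
G: 174+185 = 359 → 255
B: 233+67 = 300 → 255
= RGB(11, 255, 255)


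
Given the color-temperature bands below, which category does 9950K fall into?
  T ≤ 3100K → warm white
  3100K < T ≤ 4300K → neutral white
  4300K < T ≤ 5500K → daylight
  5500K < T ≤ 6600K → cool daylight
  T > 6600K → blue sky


Temperature: 9950K
9950K > 6600K → blue sky
Classification: blue sky


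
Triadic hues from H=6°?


Triadic: equally spaced at 120° intervals
H1 = 6°
H2 = (6 + 120) mod 360 = 126°
H3 = (6 + 240) mod 360 = 246°
Triadic = 6°, 126°, 246°


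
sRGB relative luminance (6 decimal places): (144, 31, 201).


Linearize each channel (sRGB transfer function): c = v/255; c_lin = c/12.92 if c ≤ 0.04045, else ((c+0.055)/1.055)^2.4
  R: 144/255 ≈ 0.564706 > 0.04045 → ((0.564706+0.055)/1.055)^2.4 ≈ 0.278894
  G: 31/255 ≈ 0.121569 > 0.04045 → ((0.121569+0.055)/1.055)^2.4 ≈ 0.013702
  B: 201/255 ≈ 0.788235 > 0.04045 → ((0.788235+0.055)/1.055)^2.4 ≈ 0.584078
R_lin = 0.278894, G_lin = 0.013702, B_lin = 0.584078
L = 0.2126×R + 0.7152×G + 0.0722×B
L = 0.2126×0.278894 + 0.7152×0.013702 + 0.0722×0.584078
L ≈ 0.111263


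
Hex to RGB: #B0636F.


B0 → 176 (R)
63 → 99 (G)
6F → 111 (B)
= RGB(176, 99, 111)


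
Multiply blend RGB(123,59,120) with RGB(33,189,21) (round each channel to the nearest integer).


Multiply: C = A×B/255, rounded to nearest integer
R: 123×33/255 = 4059/255 ≈ 15.918 → 16
G: 59×189/255 = 11151/255 ≈ 43.729 → 44
B: 120×21/255 = 2520/255 ≈ 9.882 → 10
= RGB(16, 44, 10)


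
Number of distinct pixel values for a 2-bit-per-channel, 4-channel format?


Total bits = 2 bits/channel × 4 channels = 8 bits
Distinct pixel values = 2^8
= 256 pixel values


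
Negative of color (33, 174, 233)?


Invert: (255-R, 255-G, 255-B)
R: 255-33 = 222
G: 255-174 = 81
B: 255-233 = 22
= RGB(222, 81, 22)


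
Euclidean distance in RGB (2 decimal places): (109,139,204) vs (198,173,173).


d = √[(R₁-R₂)² + (G₁-G₂)² + (B₁-B₂)²]
d = √[(109-198)² + (139-173)² + (204-173)²]
d = √[7921 + 1156 + 961]
d = √10038
d ≈ 100.19
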